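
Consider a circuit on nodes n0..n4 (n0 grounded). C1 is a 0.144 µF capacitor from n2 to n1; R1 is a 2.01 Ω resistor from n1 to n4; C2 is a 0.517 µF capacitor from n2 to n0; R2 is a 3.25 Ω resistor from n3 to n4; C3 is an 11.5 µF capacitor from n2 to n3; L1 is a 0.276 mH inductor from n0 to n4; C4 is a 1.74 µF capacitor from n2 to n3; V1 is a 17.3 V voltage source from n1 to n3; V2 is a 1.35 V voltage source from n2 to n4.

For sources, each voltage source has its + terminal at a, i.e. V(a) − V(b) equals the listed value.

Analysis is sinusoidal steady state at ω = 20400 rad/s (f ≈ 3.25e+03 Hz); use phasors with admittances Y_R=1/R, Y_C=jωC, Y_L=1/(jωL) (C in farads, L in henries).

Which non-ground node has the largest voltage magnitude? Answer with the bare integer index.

3

MNA unknowns: 4 node voltages V₁..V_4 plus 2 source currents (V1, V2)
C1: Y=0.000+0.002938j on G[2,1]
R1: Y=0.4975+0.000j on G[1,4]
C2: Y=0.000+0.01055j on G[2,0]
R2: Y=0.3077+0.000j on G[3,4]
C3: Y=0.000+0.2346j on G[2,3]
L1: Y=0.000-0.1776j on G[0,4]
C4: Y=0.000+0.03550j on G[2,3]
V1: row V1−V3=17.3, i_V1 at 1,3
V2: row V2−V4=1.35, i_V2 at 2,4
solve → V1=7.918+3.605j, V2=1.435+0.000j, V3=-9.382+3.605j, V4=0.08523+0.000j
aux → i_V1=-3.886-1.812j, i_V2=-0.9842-2.918j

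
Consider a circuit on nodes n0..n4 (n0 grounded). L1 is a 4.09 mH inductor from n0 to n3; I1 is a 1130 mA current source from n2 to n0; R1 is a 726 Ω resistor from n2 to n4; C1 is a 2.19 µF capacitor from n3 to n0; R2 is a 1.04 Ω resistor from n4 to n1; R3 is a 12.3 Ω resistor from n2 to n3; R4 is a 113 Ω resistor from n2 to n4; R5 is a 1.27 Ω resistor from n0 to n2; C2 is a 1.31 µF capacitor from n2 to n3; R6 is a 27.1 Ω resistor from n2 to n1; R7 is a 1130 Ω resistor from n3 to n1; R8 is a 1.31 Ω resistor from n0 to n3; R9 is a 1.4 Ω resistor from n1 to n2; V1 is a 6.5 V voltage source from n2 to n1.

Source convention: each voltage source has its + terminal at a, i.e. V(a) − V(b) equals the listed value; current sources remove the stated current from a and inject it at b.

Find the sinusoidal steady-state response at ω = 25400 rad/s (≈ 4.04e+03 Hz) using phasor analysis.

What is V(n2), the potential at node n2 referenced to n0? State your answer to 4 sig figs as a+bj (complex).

Element admittances at ω=25400 rad/s:
  Y(L1) = 0.000-0.009626j S between n0,n3
  I1: injects 1.13 A into n0 (from n2)
  Y(R1) = 0.001377+0.000j S between n2,n4
  Y(C1) = 0.000+0.05563j S between n3,n0
  Y(R2) = 0.9615+0.000j S between n4,n1
  Y(R3) = 0.08130+0.000j S between n2,n3
  Y(R4) = 0.008850+0.000j S between n2,n4
  Y(R5) = 0.7874+0.000j S between n0,n2
  Y(C2) = 0.000+0.03327j S between n2,n3
  Y(R6) = 0.03690+0.000j S between n2,n1
  Y(R7) = 0.0008850+0.000j S between n3,n1
  Y(R8) = 0.7634+0.000j S between n0,n3
  Y(R9) = 0.7143+0.000j S between n1,n2
  V1: constraint V(n2)−V(n1) = 6.5
Assemble and solve the 5×5 MNA system:
  V(n1)=-7.803+0.04133j  V(n2)=-1.303+0.04133j  V(n3)=-0.1383-0.03429j  V(n4)=-7.735+0.04133j
  i(V1)=-4.955+6.692e-05j

-1.303+0.04133j V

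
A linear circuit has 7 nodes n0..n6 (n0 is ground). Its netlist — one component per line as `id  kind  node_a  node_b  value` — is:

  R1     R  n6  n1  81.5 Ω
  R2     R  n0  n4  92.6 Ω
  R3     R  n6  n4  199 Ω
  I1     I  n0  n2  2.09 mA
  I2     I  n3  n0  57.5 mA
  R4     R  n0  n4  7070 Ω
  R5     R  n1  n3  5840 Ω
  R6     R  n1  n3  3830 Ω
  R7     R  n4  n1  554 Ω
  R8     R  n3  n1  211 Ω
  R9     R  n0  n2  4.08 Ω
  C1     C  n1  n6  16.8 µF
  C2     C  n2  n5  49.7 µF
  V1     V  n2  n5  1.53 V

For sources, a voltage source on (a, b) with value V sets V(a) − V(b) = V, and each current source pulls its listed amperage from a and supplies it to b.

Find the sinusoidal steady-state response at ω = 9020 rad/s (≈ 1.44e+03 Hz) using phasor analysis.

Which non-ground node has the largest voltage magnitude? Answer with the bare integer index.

3

Element admittances at ω=9020 rad/s:
  Y(R1) = 0.01227+0.000j S between n6,n1
  Y(R2) = 0.01080+0.000j S between n0,n4
  Y(R3) = 0.005025+0.000j S between n6,n4
  I1: injects 0.00209 A into n2 (from n0)
  I2: injects 0.0575 A into n0 (from n3)
  Y(R4) = 0.0001414+0.000j S between n0,n4
  Y(R5) = 0.0001712+0.000j S between n1,n3
  Y(R6) = 0.0002611+0.000j S between n1,n3
  Y(R7) = 0.001805+0.000j S between n4,n1
  Y(R8) = 0.004739+0.000j S between n3,n1
  Y(R9) = 0.2451+0.000j S between n0,n2
  Y(C1) = 0.000+0.1515j S between n1,n6
  Y(C2) = 0.000+0.4483j S between n2,n5
  V1: constraint V(n2)−V(n5) = 1.53
Assemble and solve the 7×7 MNA system:
  V(n1)=-13.69+0.2038j  V(n2)=0.008527+0.000j  V(n3)=-24.81+0.2038j  V(n4)=-5.256+0.000j  V(n5)=-1.521+0.000j  V(n6)=-13.67-0.07319j
  i(V1)=0.000-0.6859j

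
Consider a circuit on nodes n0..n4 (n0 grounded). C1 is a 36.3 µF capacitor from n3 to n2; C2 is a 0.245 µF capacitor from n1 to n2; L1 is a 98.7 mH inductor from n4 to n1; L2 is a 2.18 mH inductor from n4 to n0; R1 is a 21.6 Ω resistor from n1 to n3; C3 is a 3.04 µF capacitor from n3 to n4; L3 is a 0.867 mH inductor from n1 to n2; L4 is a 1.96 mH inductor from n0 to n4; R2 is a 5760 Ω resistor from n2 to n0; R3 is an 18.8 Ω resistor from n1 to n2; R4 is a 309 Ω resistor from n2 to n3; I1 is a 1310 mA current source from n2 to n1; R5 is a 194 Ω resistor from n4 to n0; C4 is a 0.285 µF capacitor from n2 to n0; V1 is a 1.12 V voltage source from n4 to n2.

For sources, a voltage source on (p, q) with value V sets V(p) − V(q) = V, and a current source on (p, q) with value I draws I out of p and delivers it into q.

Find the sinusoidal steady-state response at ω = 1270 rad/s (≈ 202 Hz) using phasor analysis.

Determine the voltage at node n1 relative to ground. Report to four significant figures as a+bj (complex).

-0.9858+1.456j V

MNA unknowns: 4 node voltages V₁..V_4 plus 1 source current (V1)
C1: Y=0.000+0.04610j on G[3,2]
C2: Y=0.000+0.0003112j on G[1,2]
L1: Y=0.000-0.007978j on G[4,1]
L2: Y=0.000-0.3612j on G[4,0]
R1: Y=0.04630+0.000j on G[1,3]
C3: Y=0.000+0.003861j on G[3,4]
L3: Y=0.000-0.9082j on G[1,2]
L4: Y=0.000-0.4017j on G[0,4]
R2: Y=0.0001736+0.000j on G[2,0]
R3: Y=0.05319+0.000j on G[1,2]
R4: Y=0.003236+0.000j on G[2,3]
I1: z[2]−=1.31, z[1]+=1.31
R5: Y=0.005155+0.000j on G[4,0]
C4: Y=0.000+0.0003620j on G[2,0]
V1: row V4−V2=1.12, i_V1 at 4,2
solve → V1=-0.9858+1.456j, V2=-1.121+0.0002587j, V3=-0.3343+0.6549j, V4=-0.0005298+0.0002587j
aux → i_V1=0.008889+0.006166j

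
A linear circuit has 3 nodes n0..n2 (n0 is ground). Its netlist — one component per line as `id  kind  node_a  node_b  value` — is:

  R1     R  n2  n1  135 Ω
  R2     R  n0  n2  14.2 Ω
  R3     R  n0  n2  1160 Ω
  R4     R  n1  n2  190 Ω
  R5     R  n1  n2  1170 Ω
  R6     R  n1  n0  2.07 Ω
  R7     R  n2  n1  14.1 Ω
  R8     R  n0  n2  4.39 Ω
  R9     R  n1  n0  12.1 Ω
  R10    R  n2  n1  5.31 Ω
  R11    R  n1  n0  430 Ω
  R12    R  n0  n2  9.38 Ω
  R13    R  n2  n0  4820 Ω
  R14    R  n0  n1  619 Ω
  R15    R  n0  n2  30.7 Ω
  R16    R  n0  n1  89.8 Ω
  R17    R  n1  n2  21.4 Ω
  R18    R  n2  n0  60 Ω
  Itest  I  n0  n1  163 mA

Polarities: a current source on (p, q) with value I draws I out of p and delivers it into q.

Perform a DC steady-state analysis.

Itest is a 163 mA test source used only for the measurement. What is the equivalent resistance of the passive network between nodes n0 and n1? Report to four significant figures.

MNA unknowns: 2 node voltages V₁..V_2
R1: Y=0.007407 on G[2,1]
R2: Y=0.07042 on G[0,2]
R3: Y=0.0008621 on G[0,2]
R4: Y=0.005263 on G[1,2]
R5: Y=0.0008547 on G[1,2]
R6: Y=0.4831 on G[1,0]
R7: Y=0.07092 on G[2,1]
R8: Y=0.2278 on G[0,2]
R9: Y=0.08264 on G[1,0]
R10: Y=0.1883 on G[2,1]
R11: Y=0.002326 on G[1,0]
R12: Y=0.1066 on G[0,2]
R13: Y=0.0002075 on G[2,0]
R14: Y=0.001616 on G[0,1]
R15: Y=0.03257 on G[0,2]
R16: Y=0.01114 on G[0,1]
R17: Y=0.04673 on G[1,2]
R18: Y=0.01667 on G[2,0]
Itest: z[0]−=0.163, z[1]+=0.163
solve → V1=0.2121, V2=0.08748

R_eq = 1.301 Ω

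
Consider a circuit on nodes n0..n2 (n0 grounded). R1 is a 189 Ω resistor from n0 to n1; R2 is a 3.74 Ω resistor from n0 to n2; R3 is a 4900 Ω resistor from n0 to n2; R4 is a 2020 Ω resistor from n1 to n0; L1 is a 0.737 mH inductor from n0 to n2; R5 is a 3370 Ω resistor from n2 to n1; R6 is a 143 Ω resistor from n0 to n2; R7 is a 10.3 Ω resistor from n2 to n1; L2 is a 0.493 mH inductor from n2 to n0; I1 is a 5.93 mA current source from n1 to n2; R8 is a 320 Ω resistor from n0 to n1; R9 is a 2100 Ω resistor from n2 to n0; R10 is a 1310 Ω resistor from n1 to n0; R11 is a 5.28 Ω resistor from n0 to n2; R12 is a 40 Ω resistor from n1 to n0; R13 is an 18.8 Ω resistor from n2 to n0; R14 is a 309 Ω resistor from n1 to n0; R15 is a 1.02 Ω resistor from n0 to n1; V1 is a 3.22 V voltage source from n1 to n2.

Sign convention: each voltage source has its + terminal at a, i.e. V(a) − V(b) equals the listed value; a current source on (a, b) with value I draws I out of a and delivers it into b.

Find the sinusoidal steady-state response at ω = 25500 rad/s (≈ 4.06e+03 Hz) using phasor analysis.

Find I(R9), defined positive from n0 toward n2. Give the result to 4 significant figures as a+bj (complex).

Apply KCL at each of the 2 non-ground nodes and solve the resulting linear system.
Node n1: branches {R1, R4, R5, R7, I1, R8, R10, R12, R14, R15, V1} → V_1 = 1.101-0.1831j
Node n2: branches {R2, R3, L1, R5, R6, R7, L2, I1, R9, R11, R13, V1} → V_2 = -2.119-0.1831j
Source currents: i(V1)=-1.441+0.1865j

0.001009+8.721e-05j A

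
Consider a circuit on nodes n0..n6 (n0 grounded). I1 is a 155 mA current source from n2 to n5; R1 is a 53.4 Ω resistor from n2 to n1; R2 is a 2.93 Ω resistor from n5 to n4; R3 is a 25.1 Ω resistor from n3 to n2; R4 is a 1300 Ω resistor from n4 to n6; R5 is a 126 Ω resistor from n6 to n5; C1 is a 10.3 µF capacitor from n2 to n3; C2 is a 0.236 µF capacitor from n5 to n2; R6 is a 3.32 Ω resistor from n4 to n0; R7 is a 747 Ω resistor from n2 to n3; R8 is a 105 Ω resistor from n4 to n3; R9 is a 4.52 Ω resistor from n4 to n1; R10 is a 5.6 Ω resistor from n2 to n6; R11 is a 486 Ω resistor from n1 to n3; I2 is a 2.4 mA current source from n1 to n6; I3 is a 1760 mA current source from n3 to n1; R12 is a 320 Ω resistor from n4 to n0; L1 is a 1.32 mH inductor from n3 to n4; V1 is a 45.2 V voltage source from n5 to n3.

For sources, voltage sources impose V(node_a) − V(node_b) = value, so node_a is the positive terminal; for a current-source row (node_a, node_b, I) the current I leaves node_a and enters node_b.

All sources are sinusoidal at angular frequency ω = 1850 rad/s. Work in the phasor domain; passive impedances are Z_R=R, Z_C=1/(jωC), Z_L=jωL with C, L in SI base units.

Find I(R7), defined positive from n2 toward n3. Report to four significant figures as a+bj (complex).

MNA unknowns: 6 node voltages V₁..V_6 plus 1 source current (V1)
I1: z[2]−=0.155, z[5]+=0.155
R1: Y=0.01873+0.000j on G[2,1]
R2: Y=0.3413+0.000j on G[5,4]
R3: Y=0.03984+0.000j on G[3,2]
R4: Y=0.0007692+0.000j on G[4,6]
R5: Y=0.007937+0.000j on G[6,5]
C1: Y=0.000+0.01905j on G[2,3]
C2: Y=0.000+0.0004366j on G[5,2]
R6: Y=0.3012+0.000j on G[4,0]
R7: Y=0.001339+0.000j on G[2,3]
R8: Y=0.009524+0.000j on G[4,3]
R9: Y=0.2212+0.000j on G[4,1]
R10: Y=0.1786+0.000j on G[2,6]
R11: Y=0.002058+0.000j on G[1,3]
I2: z[1]−=0.0024, z[6]+=0.0024
I3: z[3]−=1.76, z[1]+=1.76
R12: Y=0.003125+0.000j on G[4,0]
L1: Y=0.000-0.4095j on G[3,4]
V1: row V5−V3=45.2, i_V1 at 5,3
solve → V1=6.351-1.747j, V2=-9.485-20.03j, V3=-20.87-23.21j, V4=0.000+0.000j, V5=24.33-23.21j, V6=-8.000-20.08j
aux → i_V1=-8.408+7.932j

0.01524+0.004256j A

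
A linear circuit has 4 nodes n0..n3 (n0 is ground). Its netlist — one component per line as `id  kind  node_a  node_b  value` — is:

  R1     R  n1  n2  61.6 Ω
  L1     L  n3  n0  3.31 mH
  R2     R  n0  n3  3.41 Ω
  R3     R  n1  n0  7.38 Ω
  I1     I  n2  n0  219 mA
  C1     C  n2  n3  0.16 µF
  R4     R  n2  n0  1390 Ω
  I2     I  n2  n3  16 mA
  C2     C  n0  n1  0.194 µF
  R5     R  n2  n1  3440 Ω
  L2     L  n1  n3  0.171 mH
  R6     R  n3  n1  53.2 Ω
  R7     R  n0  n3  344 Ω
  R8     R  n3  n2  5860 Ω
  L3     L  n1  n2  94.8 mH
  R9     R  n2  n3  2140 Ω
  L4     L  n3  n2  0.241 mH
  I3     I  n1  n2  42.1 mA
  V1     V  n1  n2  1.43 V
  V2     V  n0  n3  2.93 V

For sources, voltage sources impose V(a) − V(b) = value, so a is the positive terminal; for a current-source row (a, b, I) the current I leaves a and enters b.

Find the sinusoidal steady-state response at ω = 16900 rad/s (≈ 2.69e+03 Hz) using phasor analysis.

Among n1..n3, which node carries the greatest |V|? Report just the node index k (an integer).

MNA unknowns: 3 node voltages V₁..V_3 plus 2 source currents (V1, V2)
R1: Y=0.01623+0.000j on G[1,2]
L1: Y=0.000-0.01788j on G[3,0]
R2: Y=0.2933+0.000j on G[0,3]
R3: Y=0.1355+0.000j on G[1,0]
I1: z[2]−=0.219, z[0]+=0.219
C1: Y=0.000+0.002704j on G[2,3]
R4: Y=0.0007194+0.000j on G[2,0]
I2: z[2]−=0.016, z[3]+=0.016
C2: Y=0.000+0.003279j on G[0,1]
R5: Y=0.0002907+0.000j on G[2,1]
L2: Y=0.000-0.3460j on G[1,3]
R6: Y=0.01880+0.000j on G[3,1]
R7: Y=0.002907+0.000j on G[0,3]
R8: Y=0.0001706+0.000j on G[3,2]
L3: Y=0.000-0.0006242j on G[1,2]
R9: Y=0.0004673+0.000j on G[2,3]
L4: Y=0.000-0.2455j on G[3,2]
I3: z[1]−=0.0421, z[2]+=0.0421
V1: row V1−V2=1.43, i_V1 at 1,2
V2: row V0−V3=2.93, i_V2 at 0,3
solve → V1=-2.321+0.1217j, V2=-3.751+0.1217j, V3=-2.930+0.000j
aux → i_V1=0.1956+0.2004j, i_V2=-0.9664+0.06135j

2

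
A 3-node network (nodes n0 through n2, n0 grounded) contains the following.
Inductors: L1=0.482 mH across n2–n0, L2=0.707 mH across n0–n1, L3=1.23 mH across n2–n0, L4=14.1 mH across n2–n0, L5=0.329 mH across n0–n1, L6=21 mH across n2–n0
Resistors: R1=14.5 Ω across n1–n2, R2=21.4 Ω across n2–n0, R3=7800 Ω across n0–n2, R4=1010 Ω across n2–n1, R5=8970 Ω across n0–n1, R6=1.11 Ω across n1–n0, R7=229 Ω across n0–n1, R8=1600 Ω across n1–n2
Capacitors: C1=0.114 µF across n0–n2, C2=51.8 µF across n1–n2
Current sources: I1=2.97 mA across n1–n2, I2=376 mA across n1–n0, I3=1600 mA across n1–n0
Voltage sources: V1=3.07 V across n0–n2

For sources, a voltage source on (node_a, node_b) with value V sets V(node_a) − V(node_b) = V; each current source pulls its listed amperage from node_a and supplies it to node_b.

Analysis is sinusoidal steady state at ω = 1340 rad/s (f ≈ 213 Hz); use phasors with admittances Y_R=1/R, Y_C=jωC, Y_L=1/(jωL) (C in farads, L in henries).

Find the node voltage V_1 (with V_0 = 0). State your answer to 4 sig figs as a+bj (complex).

MNA unknowns: 2 node voltages V₁..V_2 plus 1 source current (V1)
L1: Y=0.000-1.548j on G[2,0]
L2: Y=0.000-1.056j on G[0,1]
R1: Y=0.06897+0.000j on G[1,2]
C1: Y=0.000+0.0001528j on G[0,2]
I1: z[1]−=0.00297, z[2]+=0.00297
L3: Y=0.000-0.6067j on G[2,0]
L4: Y=0.000-0.05293j on G[2,0]
R2: Y=0.04673+0.000j on G[2,0]
R3: Y=0.0001282+0.000j on G[0,2]
R4: Y=0.0009901+0.000j on G[2,1]
I2: z[1]−=0.376, z[0]+=0.376
R5: Y=0.0001115+0.000j on G[0,1]
I3: z[1]−=1.6, z[0]+=1.6
R6: Y=0.9009+0.000j on G[1,0]
R7: Y=0.004367+0.000j on G[0,1]
L5: Y=0.000-2.268j on G[0,1]
L6: Y=0.000-0.03554j on G[2,0]
C2: Y=0.000+0.06941j on G[1,2]
R8: Y=0.0006250+0.000j on G[1,2]
V1: row V0−V2=3.07, i_V1 at 0,2
solve → V1=-0.1256-0.6370j, V2=-3.070+0.000j
aux → i_V1=-0.3989+6.728j

-0.1256-0.6370j V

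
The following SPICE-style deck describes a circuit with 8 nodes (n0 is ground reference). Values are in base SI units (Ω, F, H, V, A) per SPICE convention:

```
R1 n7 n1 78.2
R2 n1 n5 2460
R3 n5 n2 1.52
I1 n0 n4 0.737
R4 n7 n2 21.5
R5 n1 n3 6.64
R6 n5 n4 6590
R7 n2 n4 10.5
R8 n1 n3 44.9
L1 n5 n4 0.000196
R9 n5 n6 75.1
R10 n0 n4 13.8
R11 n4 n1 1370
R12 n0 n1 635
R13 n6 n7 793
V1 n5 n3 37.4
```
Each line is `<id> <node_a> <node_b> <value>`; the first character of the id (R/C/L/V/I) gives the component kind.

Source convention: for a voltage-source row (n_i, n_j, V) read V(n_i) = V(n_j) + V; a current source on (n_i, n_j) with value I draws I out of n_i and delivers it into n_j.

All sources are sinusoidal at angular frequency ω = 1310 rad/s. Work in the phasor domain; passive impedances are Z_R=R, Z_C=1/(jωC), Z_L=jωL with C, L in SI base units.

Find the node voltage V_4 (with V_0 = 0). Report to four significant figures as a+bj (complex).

10.70-0.0005706j V

Element admittances at ω=1310 rad/s:
  Y(R1) = 0.01279+0.000j S between n7,n1
  Y(R2) = 0.0004065+0.000j S between n1,n5
  Y(R3) = 0.6579+0.000j S between n5,n2
  I1: injects 0.737 A into n4 (from n0)
  Y(R4) = 0.04651+0.000j S between n7,n2
  Y(R5) = 0.1506+0.000j S between n1,n3
  Y(R6) = 0.0001517+0.000j S between n5,n4
  Y(R7) = 0.09524+0.000j S between n2,n4
  Y(R8) = 0.02227+0.000j S between n1,n3
  Y(L1) = 0.000-3.895j S between n5,n4
  Y(R9) = 0.01332+0.000j S between n5,n6
  Y(R10) = 0.07246+0.000j S between n0,n4
  Y(R11) = 0.0007299+0.000j S between n4,n1
  Y(R12) = 0.001575+0.000j S between n0,n1
  Y(R13) = 0.001261+0.000j S between n6,n7
  V1: constraint V(n5)−V(n3) = 37.4
Assemble and solve the 8×8 MNA system:
  V(n1)=-24.24+0.02625j  V(n2)=10.25+0.02335j  V(n3)=-26.70+0.02677j  V(n4)=10.70-0.0005706j  V(n5)=10.70+0.02677j  V(n6)=10.03+0.02653j  V(n7)=2.961+0.02403j
  i(V1)=-0.4257+8.912e-05j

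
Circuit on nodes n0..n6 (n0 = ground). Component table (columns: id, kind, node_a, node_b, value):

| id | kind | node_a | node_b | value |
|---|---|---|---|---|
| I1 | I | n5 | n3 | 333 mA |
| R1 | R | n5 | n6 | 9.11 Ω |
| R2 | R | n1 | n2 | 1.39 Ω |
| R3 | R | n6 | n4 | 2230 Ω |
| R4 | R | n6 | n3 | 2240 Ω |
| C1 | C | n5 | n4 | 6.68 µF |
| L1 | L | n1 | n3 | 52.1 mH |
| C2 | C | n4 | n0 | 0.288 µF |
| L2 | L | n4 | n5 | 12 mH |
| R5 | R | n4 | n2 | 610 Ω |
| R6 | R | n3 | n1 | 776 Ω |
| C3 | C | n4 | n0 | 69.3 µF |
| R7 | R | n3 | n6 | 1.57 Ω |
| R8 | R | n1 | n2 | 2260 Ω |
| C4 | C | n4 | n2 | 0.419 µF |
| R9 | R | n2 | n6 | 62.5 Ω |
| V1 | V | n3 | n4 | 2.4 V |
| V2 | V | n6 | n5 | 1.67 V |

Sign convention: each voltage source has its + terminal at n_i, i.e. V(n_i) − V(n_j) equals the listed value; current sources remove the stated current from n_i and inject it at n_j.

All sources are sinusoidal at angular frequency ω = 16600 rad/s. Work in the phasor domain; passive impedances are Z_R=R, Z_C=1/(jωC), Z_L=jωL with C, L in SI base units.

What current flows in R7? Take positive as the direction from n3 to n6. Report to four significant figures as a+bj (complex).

0.3438+0.02985j A

MNA unknowns: 6 node voltages V₁..V_6 plus 2 source currents (V1, V2)
I1: z[5]−=0.333, z[3]+=0.333
R1: Y=0.1098+0.000j on G[5,6]
R2: Y=0.7194+0.000j on G[1,2]
R3: Y=0.0004484+0.000j on G[6,4]
R4: Y=0.0004464+0.000j on G[6,3]
C1: Y=0.000+0.1109j on G[5,4]
L1: Y=0.000-0.001156j on G[1,3]
C2: Y=0.000+0.004781j on G[4,0]
L2: Y=0.000-0.005020j on G[4,5]
R5: Y=0.001639+0.000j on G[4,2]
R6: Y=0.001289+0.000j on G[3,1]
C3: Y=0.000+1.150j on G[4,0]
R7: Y=0.6369+0.000j on G[3,6]
R8: Y=0.0004425+0.000j on G[1,2]
C4: Y=0.000+0.006955j on G[4,2]
R9: Y=0.01600+0.000j on G[2,6]
V1: row V3−V4=2.4, i_V1 at 3,4
V2: row V6−V5=1.67, i_V2 at 6,5
solve → V1=1.537-0.6565j, V2=1.535-0.6563j, V3=2.400+0.000j, V4=0.000+0.000j, V5=0.1903-0.04687j, V6=1.860-0.04687j
aux → i_V1=-0.01288-0.02972j, i_V2=0.1546+0.02015j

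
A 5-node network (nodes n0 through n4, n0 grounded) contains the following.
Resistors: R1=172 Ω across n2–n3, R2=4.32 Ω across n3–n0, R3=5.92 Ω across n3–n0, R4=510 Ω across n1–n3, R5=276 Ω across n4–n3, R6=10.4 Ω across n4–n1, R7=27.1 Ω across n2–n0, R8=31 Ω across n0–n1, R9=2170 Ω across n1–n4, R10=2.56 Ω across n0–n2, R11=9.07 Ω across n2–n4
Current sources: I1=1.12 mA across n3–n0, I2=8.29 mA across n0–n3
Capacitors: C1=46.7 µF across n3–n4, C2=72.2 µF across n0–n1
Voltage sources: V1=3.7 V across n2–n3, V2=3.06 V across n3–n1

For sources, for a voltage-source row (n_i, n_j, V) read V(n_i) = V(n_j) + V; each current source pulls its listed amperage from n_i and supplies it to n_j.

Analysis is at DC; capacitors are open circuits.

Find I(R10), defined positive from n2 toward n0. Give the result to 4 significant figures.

Element admittances at DC:
  Y(R1) = 0.005814 S between n2,n3
  Y(R2) = 0.2315 S between n3,n0
  I1: injects 0.00112 A into n0 (from n3)
  Y(R3) = 0.1689 S between n3,n0
  Y(R4) = 0.001961 S between n1,n3
  Y(R5) = 0.003623 S between n4,n3
  Y(R6) = 0.09615 S between n4,n1
  I2: injects 0.00829 A into n3 (from n0)
  Y(C1) = 0.000 S between n3,n4
  Y(R7) = 0.03690 S between n2,n0
  Y(R8) = 0.03226 S between n0,n1
  Y(C2) = 0.000 S between n0,n1
  Y(R9) = 0.0004608 S between n1,n4
  Y(R10) = 0.3906 S between n0,n2
  Y(R11) = 0.1103 S between n2,n4
  V1: constraint V(n2)−V(n3) = 3.7
  V2: constraint V(n3)−V(n1) = 3.06
Assemble and solve the 6×6 MNA system:
  V(n1)=-4.776  V(n2)=1.984  V(n3)=-1.716  V(n4)=-1.182
  i(V1)=-1.219  i(V2)=-0.5072

0.7751 A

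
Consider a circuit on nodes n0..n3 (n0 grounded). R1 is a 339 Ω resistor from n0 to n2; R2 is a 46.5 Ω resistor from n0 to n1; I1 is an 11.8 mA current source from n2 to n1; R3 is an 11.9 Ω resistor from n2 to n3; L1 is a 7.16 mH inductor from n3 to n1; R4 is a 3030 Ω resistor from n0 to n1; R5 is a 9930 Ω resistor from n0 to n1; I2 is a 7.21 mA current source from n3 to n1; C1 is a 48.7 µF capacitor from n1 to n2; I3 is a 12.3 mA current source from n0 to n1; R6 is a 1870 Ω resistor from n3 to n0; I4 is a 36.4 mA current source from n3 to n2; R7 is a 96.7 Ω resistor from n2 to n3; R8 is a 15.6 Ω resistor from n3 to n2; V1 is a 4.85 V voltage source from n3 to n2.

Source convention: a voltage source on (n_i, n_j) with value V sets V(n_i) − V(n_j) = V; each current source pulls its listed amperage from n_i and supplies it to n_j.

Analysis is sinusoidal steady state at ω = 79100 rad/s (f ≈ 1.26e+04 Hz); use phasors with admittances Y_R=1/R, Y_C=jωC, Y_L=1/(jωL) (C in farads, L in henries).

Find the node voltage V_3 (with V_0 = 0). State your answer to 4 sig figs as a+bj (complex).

5.234+0.005141j V

MNA unknowns: 3 node voltages V₁..V_3 plus 1 source current (V1)
R1: Y=0.002950+0.000j on G[0,2]
R2: Y=0.02151+0.000j on G[0,1]
I1: z[2]−=0.0118, z[1]+=0.0118
R3: Y=0.08403+0.000j on G[2,3]
L1: Y=0.000-0.001766j on G[3,1]
R4: Y=0.0003300+0.000j on G[0,1]
R5: Y=0.0001007+0.000j on G[0,1]
I2: z[3]−=0.00721, z[1]+=0.00721
C1: Y=0.000+3.852j on G[1,2]
I3: z[0]−=0.0123, z[1]+=0.0123
R6: Y=0.0005348+0.000j on G[3,0]
I4: z[3]−=0.0364, z[2]+=0.0364
R7: Y=0.01034+0.000j on G[2,3]
R8: Y=0.06410+0.000j on G[3,2]
V1: row V3−V2=4.85, i_V1 at 3,2
solve → V1=0.3815-0.0008167j, V2=0.3837+0.005141j, V3=5.234+0.005141j
aux → i_V1=-0.8150+0.008565j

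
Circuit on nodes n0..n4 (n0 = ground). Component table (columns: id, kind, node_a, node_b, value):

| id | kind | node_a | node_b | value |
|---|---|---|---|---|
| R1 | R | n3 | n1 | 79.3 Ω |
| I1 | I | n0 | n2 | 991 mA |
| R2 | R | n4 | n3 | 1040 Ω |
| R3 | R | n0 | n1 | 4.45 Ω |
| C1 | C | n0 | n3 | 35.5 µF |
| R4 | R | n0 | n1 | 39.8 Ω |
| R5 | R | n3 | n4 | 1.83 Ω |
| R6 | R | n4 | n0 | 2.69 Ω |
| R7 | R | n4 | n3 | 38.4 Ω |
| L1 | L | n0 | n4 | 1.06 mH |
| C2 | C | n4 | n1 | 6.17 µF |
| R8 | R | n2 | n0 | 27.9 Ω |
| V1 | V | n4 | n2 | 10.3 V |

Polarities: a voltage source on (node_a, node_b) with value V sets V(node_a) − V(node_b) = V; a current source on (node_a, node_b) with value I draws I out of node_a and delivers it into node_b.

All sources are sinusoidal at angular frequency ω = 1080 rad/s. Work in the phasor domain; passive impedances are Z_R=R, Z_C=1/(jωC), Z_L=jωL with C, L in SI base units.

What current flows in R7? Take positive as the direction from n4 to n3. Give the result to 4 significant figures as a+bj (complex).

-0.001723+0.001926j A

Apply KCL at each of the 4 non-ground nodes and solve the resulting linear system.
Node n1: branches {R1, R3, R4, C2} → V_1 = 0.003808+0.07567j
Node n2: branches {I1, R8, V1} → V_2 = -9.639+1.302j
Node n3: branches {R1, R2, C1, R5, R7} → V_3 = 0.7270+1.228j
Node n4: branches {R2, R5, R6, R7, L1, C2, V1} → V_4 = 0.6609+1.302j
Source currents: i(V1)=-1.336+0.04665j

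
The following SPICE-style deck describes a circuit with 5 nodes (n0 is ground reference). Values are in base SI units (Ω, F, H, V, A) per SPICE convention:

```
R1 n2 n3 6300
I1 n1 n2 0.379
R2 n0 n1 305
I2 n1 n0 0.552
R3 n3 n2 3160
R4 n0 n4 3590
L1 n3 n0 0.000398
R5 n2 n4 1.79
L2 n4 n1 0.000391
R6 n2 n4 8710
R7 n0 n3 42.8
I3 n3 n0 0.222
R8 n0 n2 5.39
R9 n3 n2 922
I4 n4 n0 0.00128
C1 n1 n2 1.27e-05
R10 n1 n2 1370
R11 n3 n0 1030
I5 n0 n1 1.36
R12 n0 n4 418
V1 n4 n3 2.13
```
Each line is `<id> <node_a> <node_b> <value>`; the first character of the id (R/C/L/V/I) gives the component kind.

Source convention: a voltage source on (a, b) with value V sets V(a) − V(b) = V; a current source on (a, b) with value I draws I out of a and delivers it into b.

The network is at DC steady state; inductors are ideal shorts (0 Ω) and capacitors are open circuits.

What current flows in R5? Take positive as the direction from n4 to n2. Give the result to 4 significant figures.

MNA unknowns: 4 node voltages V₁..V_4 plus 3 source currents (L1, L2, V1)
R1: Y=0.0001587 on G[2,3]
I1: z[1]−=0.379, z[2]+=0.379
R2: Y=0.003279 on G[0,1]
I2: z[1]−=0.552, z[0]+=0.552
R3: Y=0.0003165 on G[3,2]
R4: Y=0.0002786 on G[0,4]
L1: row V3−V0=0, i_L1 at 3,0
R5: Y=0.5587 on G[2,4]
L2: row V4−V1=0, i_L2 at 4,1
R6: Y=0.0001148 on G[2,4]
R7: Y=0.02336 on G[0,3]
I3: z[3]−=0.222, z[0]+=0.222
R8: Y=0.1855 on G[0,2]
R9: Y=0.001085 on G[3,2]
I4: z[4]−=0.00128, z[0]+=0.00128
C1: Y=0.000 on G[1,2]
R10: Y=0.0007299 on G[1,2]
R11: Y=0.0009709 on G[3,0]
I5: z[0]−=1.36, z[1]+=1.36
R12: Y=0.002392 on G[0,4]
V1: row V4−V3=2.13, i_V1 at 4,3
solve → V1=2.130, V2=2.104, V3=0.000, V4=2.130
aux → i_L1=0.1817, i_L2=-0.4220, i_V1=0.4004

0.01459 A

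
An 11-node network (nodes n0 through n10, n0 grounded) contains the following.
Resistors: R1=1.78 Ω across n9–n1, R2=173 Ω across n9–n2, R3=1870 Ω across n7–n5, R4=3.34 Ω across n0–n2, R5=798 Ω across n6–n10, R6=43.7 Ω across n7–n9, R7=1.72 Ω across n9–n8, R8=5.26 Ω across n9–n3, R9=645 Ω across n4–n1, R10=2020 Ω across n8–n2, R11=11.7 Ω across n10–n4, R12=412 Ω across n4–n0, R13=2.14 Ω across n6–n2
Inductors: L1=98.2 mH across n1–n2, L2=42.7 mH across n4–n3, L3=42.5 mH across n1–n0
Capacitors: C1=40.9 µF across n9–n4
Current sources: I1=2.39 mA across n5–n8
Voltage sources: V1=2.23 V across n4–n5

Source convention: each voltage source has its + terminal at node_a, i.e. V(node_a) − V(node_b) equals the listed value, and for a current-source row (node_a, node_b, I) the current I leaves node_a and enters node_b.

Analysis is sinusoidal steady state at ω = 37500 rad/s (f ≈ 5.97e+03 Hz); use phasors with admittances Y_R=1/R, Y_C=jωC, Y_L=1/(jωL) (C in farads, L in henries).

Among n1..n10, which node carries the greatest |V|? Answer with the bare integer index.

5

Apply KCL at each of the 10 non-ground nodes and solve the resulting linear system.
Node n1: branches {R1, R9, L1, L3} → V_1 = -0.0001738-0.0003112j
Node n2: branches {R2, R4, R10, L1, R13} → V_2 = 2.083e-06-4.298e-06j
Node n3: branches {R8, L2} → V_3 = -0.0001716-0.0003131j
Node n4: branches {R9, R11, L2, C1, R12, V1} → V_4 = -0.0001765+0.0004853j
Node n5: branches {R3, I1, V1} → V_5 = -2.230+0.0004853j
Node n6: branches {R5, R13} → V_6 = 1.612e-06-3.008e-06j
Node n7: branches {R3, R6} → V_7 = -0.05110-0.0002949j
Node n8: branches {R7, R10, I1} → V_8 = 0.003933-0.0003128j
Node n9: branches {R1, R2, R6, R7, R8, C1} → V_9 = -0.0001742-0.0003131j
Node n10: branches {R5, R11} → V_10 = -0.0001739+0.0004782j
Source currents: i(V1)=0.001225+4.172e-07j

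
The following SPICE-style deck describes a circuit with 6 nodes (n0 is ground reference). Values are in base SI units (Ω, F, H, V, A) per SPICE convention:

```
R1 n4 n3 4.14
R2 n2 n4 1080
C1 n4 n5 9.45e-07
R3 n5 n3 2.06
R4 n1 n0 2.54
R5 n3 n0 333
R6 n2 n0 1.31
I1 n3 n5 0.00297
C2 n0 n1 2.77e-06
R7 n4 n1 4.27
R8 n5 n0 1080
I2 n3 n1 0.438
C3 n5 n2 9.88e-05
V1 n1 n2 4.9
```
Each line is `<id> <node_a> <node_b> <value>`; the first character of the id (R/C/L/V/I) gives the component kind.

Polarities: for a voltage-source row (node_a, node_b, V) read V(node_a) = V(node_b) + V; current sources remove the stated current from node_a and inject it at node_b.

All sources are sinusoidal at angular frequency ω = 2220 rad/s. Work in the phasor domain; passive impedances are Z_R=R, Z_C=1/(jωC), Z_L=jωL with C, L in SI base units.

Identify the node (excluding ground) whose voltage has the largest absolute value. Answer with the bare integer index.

Element admittances at ω=2220 rad/s:
  Y(R1) = 0.2415+0.000j S between n4,n3
  Y(R2) = 0.0009259+0.000j S between n2,n4
  Y(C1) = 0.000+0.002098j S between n4,n5
  Y(R3) = 0.4854+0.000j S between n5,n3
  Y(R4) = 0.3937+0.000j S between n1,n0
  Y(R5) = 0.003003+0.000j S between n3,n0
  Y(R6) = 0.7634+0.000j S between n2,n0
  I1: injects 0.00297 A into n5 (from n3)
  Y(C2) = 0.000+0.006149j S between n0,n1
  Y(R7) = 0.2342+0.000j S between n4,n1
  Y(R8) = 0.0009259+0.000j S between n5,n0
  I2: injects 0.438 A into n1 (from n3)
  Y(C3) = 0.000+0.2193j S between n5,n2
  V1: constraint V(n1)−V(n2) = 4.9
Assemble and solve the 6×6 MNA system:
  V(n1)=3.237-0.01584j  V(n2)=-1.663-0.01584j  V(n3)=-1.250-0.3810j  V(n4)=0.9550-0.2114j  V(n5)=-1.446-0.4677j
  i(V1)=-1.371-0.05947j

1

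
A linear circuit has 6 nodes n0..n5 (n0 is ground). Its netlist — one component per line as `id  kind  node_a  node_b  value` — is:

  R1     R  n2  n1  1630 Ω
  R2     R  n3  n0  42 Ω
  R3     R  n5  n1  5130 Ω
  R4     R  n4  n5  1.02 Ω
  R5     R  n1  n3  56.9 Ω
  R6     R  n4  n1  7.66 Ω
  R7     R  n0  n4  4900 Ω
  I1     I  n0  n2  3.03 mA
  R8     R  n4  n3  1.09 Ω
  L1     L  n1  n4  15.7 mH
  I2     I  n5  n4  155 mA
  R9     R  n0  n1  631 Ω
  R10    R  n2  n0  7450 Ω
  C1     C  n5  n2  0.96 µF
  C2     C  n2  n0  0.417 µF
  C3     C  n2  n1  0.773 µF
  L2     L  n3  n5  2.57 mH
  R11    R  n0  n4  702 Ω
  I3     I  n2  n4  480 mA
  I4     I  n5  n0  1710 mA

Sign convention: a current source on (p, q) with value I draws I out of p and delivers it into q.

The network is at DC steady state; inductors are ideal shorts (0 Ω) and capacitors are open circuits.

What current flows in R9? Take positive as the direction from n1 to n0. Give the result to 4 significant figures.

Element admittances at DC:
  Y(R1) = 0.0006135 S between n2,n1
  Y(R2) = 0.02381 S between n3,n0
  Y(R3) = 0.0001949 S between n5,n1
  Y(R4) = 0.9804 S between n4,n5
  Y(R5) = 0.01757 S between n1,n3
  Y(R6) = 0.1305 S between n4,n1
  Y(R7) = 0.0002041 S between n0,n4
  I1: injects 0.00303 A into n2 (from n0)
  Y(R8) = 0.9174 S between n4,n3
  L1: short n1↔n4 (DC inductor)
  I2: injects 0.155 A into n4 (from n5)
  Y(R9) = 0.001585 S between n0,n1
  Y(R10) = 0.0001342 S between n2,n0
  Y(C1) = 0.000 S between n5,n2
  Y(C2) = 0.000 S between n2,n0
  Y(C3) = 0.000 S between n2,n1
  L2: short n3↔n5 (DC inductor)
  Y(R11) = 0.001425 S between n0,n4
  I3: injects 0.48 A into n4 (from n2)
  I4: injects 1.71 A into n0 (from n5)
Assemble and solve the 7×7 MNA system:
  V(n1)=-59.55  V(n2)=-686.8  V(n3)=-59.78  V(n4)=-59.55  V(n5)=-59.78
  i(L1)=-0.2945  i(L2)=1.639

-0.09438 A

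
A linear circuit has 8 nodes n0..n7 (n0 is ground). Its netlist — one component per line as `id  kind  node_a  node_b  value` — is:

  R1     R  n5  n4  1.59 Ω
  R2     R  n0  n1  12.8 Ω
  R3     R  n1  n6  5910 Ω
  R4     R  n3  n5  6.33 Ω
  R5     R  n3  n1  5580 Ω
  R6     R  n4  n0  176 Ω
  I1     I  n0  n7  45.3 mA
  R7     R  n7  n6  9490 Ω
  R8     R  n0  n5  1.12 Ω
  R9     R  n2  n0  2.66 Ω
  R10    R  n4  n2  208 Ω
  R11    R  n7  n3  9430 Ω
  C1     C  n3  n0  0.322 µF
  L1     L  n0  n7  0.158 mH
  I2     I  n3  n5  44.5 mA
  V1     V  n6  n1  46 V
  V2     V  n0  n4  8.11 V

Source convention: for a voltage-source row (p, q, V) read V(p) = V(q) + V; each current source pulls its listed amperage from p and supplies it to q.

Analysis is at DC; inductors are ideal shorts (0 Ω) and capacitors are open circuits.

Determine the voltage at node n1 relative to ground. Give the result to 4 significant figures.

Apply KCL at each of the 7 non-ground nodes and solve the resulting linear system.
Node n1: branches {R2, R3, R5, V1} → V_1 = -0.07011
Node n2: branches {R9, R10} → V_2 = -0.1024
Node n3: branches {R4, R5, R11, C1, I2} → V_3 = -3.626
Node n4: branches {R1, R6, R10, V2} → V_4 = -8.110
Node n5: branches {R1, R4, R8, I2} → V_5 = -3.351
Node n6: branches {R3, R7, V1} → V_6 = 45.93
Node n7: branches {I1, R7, R11, L1} → V_7 = 0.000
Source currents: i(L1)=-0.04976, i(V1)=-0.01262, i(V2)=-3.078

-0.07011 V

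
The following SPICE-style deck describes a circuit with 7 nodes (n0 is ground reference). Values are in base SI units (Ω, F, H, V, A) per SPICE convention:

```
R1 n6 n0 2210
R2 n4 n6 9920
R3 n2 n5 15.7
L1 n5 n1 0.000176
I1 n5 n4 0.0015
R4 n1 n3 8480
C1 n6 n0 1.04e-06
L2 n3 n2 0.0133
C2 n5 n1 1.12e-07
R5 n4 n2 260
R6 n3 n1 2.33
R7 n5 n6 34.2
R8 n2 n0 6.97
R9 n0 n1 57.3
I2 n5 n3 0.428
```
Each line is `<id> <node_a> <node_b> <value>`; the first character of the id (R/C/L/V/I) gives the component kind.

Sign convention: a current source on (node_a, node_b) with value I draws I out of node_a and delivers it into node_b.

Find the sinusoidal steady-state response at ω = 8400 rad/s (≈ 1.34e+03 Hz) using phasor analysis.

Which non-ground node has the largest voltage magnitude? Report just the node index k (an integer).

3

Apply KCL at each of the 6 non-ground nodes and solve the resulting linear system.
Node n1: branches {L1, R4, C2, R6, R9} → V_1 = -0.08393+0.5534j
Node n2: branches {R3, L2, R5, R8} → V_2 = 0.007802-0.06129j
Node n3: branches {R4, L2, R6, I2} → V_3 = 0.8998+0.5720j
Node n4: branches {R2, I1, R5} → V_4 = 0.3852-0.06087j
Node n5: branches {R3, L1, I1, C2, R7, I2} → V_5 = -0.08641-0.07403j
Node n6: branches {R1, R2, C1, R7} → V_6 = -0.09656-0.04455j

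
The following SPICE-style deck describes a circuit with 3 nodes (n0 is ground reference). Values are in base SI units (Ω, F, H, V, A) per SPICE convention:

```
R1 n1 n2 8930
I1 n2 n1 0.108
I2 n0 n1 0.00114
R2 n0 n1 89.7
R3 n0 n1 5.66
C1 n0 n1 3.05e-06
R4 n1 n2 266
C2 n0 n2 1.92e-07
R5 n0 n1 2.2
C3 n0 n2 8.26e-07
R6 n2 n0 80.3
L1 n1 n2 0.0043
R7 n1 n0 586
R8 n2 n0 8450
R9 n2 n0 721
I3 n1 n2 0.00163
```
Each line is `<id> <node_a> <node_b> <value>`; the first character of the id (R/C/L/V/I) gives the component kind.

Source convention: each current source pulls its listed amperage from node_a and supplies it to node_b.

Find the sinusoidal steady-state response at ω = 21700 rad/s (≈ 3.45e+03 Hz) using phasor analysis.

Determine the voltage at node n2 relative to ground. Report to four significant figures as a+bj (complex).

-4.226+2.597j V

Apply KCL at each of the 2 non-ground nodes and solve the resulting linear system.
Node n1: branches {R1, I1, I2, R2, R3, C1, R4, R5, L1, R7, I3} → V_1 = 0.1895+0.06919j
Node n2: branches {R1, I1, R4, C2, C3, R6, L1, R8, R9, I3} → V_2 = -4.226+2.597j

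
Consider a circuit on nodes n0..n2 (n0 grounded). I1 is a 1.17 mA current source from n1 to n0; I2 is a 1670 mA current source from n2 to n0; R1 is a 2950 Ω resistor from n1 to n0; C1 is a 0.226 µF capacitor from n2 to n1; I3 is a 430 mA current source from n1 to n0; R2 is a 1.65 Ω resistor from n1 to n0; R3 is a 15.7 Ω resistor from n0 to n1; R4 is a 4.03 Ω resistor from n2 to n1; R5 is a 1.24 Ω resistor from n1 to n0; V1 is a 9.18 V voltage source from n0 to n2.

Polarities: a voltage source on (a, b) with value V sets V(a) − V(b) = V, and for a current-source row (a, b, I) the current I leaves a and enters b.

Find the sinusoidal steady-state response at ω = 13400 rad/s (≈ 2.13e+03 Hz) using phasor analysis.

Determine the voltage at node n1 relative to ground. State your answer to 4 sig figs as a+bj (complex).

-1.571-0.01336j V

Element admittances at ω=13400 rad/s:
  I1: injects 0.00117 A into n0 (from n1)
  I2: injects 1.67 A into n0 (from n2)
  Y(R1) = 0.0003390+0.000j S between n1,n0
  Y(C1) = 0.000+0.003028j S between n2,n1
  I3: injects 0.43 A into n0 (from n1)
  Y(R2) = 0.6061+0.000j S between n1,n0
  Y(R3) = 0.06369+0.000j S between n0,n1
  Y(R4) = 0.2481+0.000j S between n2,n1
  Y(R5) = 0.8065+0.000j S between n1,n0
  V1: constraint V(n0)−V(n2) = 9.18
Assemble and solve the 3×3 MNA system:
  V(n1)=-1.571-0.01336j  V(n2)=-9.180+0.000j
  i(V1)=-0.2182-0.01973j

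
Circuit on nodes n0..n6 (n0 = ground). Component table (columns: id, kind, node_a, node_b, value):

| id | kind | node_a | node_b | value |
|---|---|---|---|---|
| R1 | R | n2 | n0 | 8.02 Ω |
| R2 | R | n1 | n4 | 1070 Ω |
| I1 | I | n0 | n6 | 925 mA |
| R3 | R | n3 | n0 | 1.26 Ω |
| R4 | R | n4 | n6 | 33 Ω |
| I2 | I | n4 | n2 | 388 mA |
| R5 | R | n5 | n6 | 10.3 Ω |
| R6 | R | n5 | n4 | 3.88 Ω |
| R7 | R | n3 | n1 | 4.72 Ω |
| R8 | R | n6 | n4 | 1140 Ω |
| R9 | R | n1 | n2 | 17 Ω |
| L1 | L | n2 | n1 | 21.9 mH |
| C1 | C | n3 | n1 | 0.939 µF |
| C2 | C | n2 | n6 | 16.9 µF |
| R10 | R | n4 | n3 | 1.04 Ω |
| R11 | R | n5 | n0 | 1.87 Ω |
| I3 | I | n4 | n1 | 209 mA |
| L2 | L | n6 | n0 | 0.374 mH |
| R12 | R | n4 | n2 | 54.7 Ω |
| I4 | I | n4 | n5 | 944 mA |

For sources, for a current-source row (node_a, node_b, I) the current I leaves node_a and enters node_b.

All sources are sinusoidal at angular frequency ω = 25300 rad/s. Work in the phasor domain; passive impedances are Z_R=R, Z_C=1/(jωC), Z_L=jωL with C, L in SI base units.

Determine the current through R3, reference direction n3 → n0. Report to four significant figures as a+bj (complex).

-0.3211+0.1369j A

Element admittances at ω=25300 rad/s:
  Y(R1) = 0.1247+0.000j S between n2,n0
  Y(R2) = 0.0009346+0.000j S between n1,n4
  I1: injects 0.925 A into n6 (from n0)
  Y(R3) = 0.7937+0.000j S between n3,n0
  Y(R4) = 0.03030+0.000j S between n4,n6
  I2: injects 0.388 A into n2 (from n4)
  Y(R5) = 0.09709+0.000j S between n5,n6
  Y(R6) = 0.2577+0.000j S between n5,n4
  Y(R7) = 0.2119+0.000j S between n3,n1
  Y(R8) = 0.0008772+0.000j S between n6,n4
  Y(R9) = 0.05882+0.000j S between n1,n2
  Y(L1) = 0.000-0.001805j S between n2,n1
  Y(C1) = 0.000+0.02376j S between n3,n1
  Y(C2) = 0.000+0.4276j S between n2,n6
  Y(R10) = 0.9615+0.000j S between n4,n3
  Y(R11) = 0.5348+0.000j S between n5,n0
  I3: injects 0.209 A into n1 (from n4)
  Y(L2) = 0.000-0.1057j S between n6,n0
  Y(R12) = 0.01828+0.000j S between n4,n2
  I4: injects 0.944 A into n5 (from n4)
Assemble and solve the 6×6 MNA system:
  V(n1)=1.279+0.3830j  V(n2)=3.697+1.898j  V(n3)=-0.4046+0.1724j  V(n4)=-1.104+0.2268j  V(n5)=1.235+0.1948j  V(n6)=4.520+1.183j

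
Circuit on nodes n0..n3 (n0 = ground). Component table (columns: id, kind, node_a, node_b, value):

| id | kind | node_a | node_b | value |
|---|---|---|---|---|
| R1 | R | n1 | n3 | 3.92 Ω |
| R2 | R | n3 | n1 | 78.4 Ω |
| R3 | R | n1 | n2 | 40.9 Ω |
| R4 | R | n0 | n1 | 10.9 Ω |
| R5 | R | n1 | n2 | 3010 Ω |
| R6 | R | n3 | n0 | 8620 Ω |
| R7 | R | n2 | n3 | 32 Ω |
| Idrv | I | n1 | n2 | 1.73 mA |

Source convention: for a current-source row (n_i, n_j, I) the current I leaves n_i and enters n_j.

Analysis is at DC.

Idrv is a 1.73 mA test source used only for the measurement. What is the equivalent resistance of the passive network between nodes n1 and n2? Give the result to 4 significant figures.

R_eq = 18.95 Ω

Element admittances at DC:
  Y(R1) = 0.2551 S between n1,n3
  Y(R2) = 0.01276 S between n3,n1
  Y(R3) = 0.02445 S between n1,n2
  Y(R4) = 0.09174 S between n0,n1
  Y(R5) = 0.0003322 S between n1,n2
  Y(R6) = 0.0001160 S between n3,n0
  Y(R7) = 0.03125 S between n2,n3
  Idrv: injects 0.00173 A into n2 (from n1)
Assemble and solve the 3×3 MNA system:
  V(n1)=-4.324e-06  V(n2)=0.03278  V(n3)=0.003420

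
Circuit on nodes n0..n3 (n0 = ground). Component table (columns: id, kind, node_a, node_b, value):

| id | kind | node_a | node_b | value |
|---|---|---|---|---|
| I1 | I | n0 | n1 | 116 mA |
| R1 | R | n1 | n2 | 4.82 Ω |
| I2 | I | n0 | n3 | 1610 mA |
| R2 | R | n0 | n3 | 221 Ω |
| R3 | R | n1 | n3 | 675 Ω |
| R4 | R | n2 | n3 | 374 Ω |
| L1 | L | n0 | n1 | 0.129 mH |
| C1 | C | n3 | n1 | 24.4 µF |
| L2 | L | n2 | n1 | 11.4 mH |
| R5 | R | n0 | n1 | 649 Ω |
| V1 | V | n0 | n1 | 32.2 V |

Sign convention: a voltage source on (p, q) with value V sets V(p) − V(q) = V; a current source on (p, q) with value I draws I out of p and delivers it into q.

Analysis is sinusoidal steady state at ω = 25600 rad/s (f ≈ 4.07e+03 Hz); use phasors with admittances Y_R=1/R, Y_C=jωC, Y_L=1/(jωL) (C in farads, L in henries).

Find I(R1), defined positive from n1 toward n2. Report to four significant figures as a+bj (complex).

-0.0002236+0.007415j A

Apply KCL at each of the 3 non-ground nodes and solve the resulting linear system.
Node n1: branches {I1, R1, R3, L1, C1, L2, R5, V1} → V_1 = -32.20+0.000j
Node n2: branches {R1, R4, L2} → V_2 = -32.20-0.03574j
Node n3: branches {I2, R2, R3, R4, C1} → V_3 = -32.16-2.810j
Source currents: i(V1)=-1.921+9.738j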